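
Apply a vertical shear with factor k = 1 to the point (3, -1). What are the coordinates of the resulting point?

Shear matrix for vertical shear with factor k = 1:
[[1, 0], [1, 1]]
Result: (3, -1) → (3, 2)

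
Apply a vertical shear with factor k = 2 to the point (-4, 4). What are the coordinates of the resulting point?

Shear matrix for vertical shear with factor k = 2:
[[1, 0], [2, 1]]
Result: (-4, 4) → (-4, -4)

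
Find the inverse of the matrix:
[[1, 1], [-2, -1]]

For [[a,b],[c,d]], inverse = (1/det)·[[d,-b],[-c,a]]
det = (1)(-1) - (1)(-2) = -1 - -2 = 1
Inverse = [[-1, -1], [2, 1]]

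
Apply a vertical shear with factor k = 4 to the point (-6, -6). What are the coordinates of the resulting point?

Shear matrix for vertical shear with factor k = 4:
[[1, 0], [4, 1]]
Result: (-6, -6) → (-6, -30)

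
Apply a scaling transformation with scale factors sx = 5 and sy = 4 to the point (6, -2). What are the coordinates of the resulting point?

Scaling matrix:
[[5, 0], [0, 4]]
Result: (6 × 5, -2 × 4) = (30, -8)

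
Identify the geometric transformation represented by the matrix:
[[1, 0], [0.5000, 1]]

This matrix represents: vertical shear with factor 0.5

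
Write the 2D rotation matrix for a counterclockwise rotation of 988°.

Rotation matrix formula: [[cos θ, -sin θ], [sin θ, cos θ]]
For θ = 988°:
cos(988°) = -0.0349
sin(988°) = -0.9994
Result: [[-0.0349, 0.9994], [-0.9994, -0.0349]]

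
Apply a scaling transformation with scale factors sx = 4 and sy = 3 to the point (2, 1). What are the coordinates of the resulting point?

Scaling matrix:
[[4, 0], [0, 3]]
Result: (2 × 4, 1 × 3) = (8, 3)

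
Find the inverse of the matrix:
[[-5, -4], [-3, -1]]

For [[a,b],[c,d]], inverse = (1/det)·[[d,-b],[-c,a]]
det = (-5)(-1) - (-4)(-3) = 5 - 12 = -7
Inverse = (1/-7)·[[-1, 4], [3, -5]]
= [[1/7, -4/7], [-3/7, 5/7]]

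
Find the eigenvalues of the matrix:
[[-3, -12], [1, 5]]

Characteristic equation: det(A - λI) = 0
λ² - (trace)λ + (det) = 0
trace = -3 + 5 = 2, det = (-3)(5) - (-12)(1) = -3
λ² - (2)λ + (-3) = 0
λ = (2 ± √((2)² - 4·(-3))) / 2 = (2 ± √16) / 2
Solving: λ = -1, 3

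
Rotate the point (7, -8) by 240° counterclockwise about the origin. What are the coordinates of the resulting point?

Rotation matrix for 240°: [[cos 240°, -sin 240°], [sin 240°, cos 240°]] ≈ [[-0.500000, 0.866025], [-0.866025, -0.500000]]
[[-0.500000, 0.866025], [-0.866025, -0.500000]] × [7, -8]ᵀ ≈ [-10.4282, -2.0622]ᵀ
Result: (-10.4282, -2.0622)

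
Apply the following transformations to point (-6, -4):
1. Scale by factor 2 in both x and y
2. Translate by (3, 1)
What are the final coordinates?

Step 1: Scale (-6, -4) by 2 → (-12, -8)
Step 2: Translate by (3, 1) → (-9, -7)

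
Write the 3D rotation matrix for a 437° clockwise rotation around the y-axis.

Rotation matrix for clockwise 437° around y-axis:
A clockwise rotation by 437° is a counterclockwise rotation by -437°.
cos(-437°) = 0.2250, sin(-437°) = -0.9744
Result: [[0.2250, 0, -0.9744], [0, 1, 0], [0.9744, 0, 0.2250]]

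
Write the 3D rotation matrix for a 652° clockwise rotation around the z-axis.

Rotation matrix for clockwise 652° around z-axis:
A clockwise rotation by 652° is a counterclockwise rotation by -652°.
cos(-652°) = 0.3746, sin(-652°) = 0.9272
Result: [[0.3746, -0.9272, 0], [0.9272, 0.3746, 0], [0, 0, 1]]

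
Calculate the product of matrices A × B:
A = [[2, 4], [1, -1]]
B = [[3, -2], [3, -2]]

Matrix multiplication:
C[0][0] = 2×3 + 4×3 = 18
C[0][1] = 2×-2 + 4×-2 = -12
C[1][0] = 1×3 + -1×3 = 0
C[1][1] = 1×-2 + -1×-2 = 0
Result: [[18, -12], [0, 0]]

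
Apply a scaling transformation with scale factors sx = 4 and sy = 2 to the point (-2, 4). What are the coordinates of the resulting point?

Scaling matrix:
[[4, 0], [0, 2]]
Result: (-2 × 4, 4 × 2) = (-8, 8)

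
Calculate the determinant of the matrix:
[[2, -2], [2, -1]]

For a 2×2 matrix [[a, b], [c, d]], det = ad - bc
det = (2)(-1) - (-2)(2) = -2 - -4 = 2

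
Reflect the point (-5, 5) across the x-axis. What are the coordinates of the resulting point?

Reflection across x-axis: (-5, 5) → (-5, -5)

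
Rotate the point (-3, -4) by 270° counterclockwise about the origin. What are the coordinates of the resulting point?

Rotation matrix for 270°: [[cos 270°, -sin 270°], [sin 270°, cos 270°]] = [[0, 1], [-1, 0]]
[[0, 1], [-1, 0]] × [-3, -4]ᵀ = [-4, 3]ᵀ
Result: (-4, 3)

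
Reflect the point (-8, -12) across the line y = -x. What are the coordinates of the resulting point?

Reflection across line y = -x: (-8, -12) → (12, 8)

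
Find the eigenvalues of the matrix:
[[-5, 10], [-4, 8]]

Characteristic equation: det(A - λI) = 0
λ² - (trace)λ + (det) = 0
trace = -5 + 8 = 3, det = (-5)(8) - (10)(-4) = 0
λ² - (3)λ + (0) = 0
λ = (3 ± √((3)² - 4·(0))) / 2 = (3 ± √9) / 2
Solving: λ = 0, 3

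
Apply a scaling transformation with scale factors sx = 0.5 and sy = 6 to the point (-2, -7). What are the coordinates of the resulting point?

Scaling matrix:
[[0.50, 0], [0, 6]]
Result: (-2 × 0.5, -7 × 6) = (-1, -42)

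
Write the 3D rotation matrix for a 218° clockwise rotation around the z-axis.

Rotation matrix for clockwise 218° around z-axis:
A clockwise rotation by 218° is a counterclockwise rotation by -218°.
cos(-218°) = -0.7880, sin(-218°) = 0.6157
Result: [[-0.7880, -0.6157, 0], [0.6157, -0.7880, 0], [0, 0, 1]]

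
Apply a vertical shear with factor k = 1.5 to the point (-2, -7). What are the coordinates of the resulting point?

Shear matrix for vertical shear with factor k = 1.5:
[[1, 0], [1.50, 1]]
Result: (-2, -7) → (-2, -10)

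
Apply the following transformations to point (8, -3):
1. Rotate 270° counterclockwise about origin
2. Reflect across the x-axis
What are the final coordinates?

Step 1: Rotate 270° → (-3, -8)
Step 2: Reflect across x-axis → (-3, 8)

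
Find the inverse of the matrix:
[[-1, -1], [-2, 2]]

For [[a,b],[c,d]], inverse = (1/det)·[[d,-b],[-c,a]]
det = (-1)(2) - (-1)(-2) = -2 - 2 = -4
Inverse = (1/-4)·[[2, 1], [2, -1]]
= [[-1/2, -1/4], [-1/2, 1/4]]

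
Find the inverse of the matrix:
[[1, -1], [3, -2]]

For [[a,b],[c,d]], inverse = (1/det)·[[d,-b],[-c,a]]
det = (1)(-2) - (-1)(3) = -2 - -3 = 1
Inverse = [[-2, 1], [-3, 1]]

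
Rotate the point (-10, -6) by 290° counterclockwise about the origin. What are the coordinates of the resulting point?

Rotation matrix for 290°: [[cos 290°, -sin 290°], [sin 290°, cos 290°]] ≈ [[0.342020, 0.939693], [-0.939693, 0.342020]]
[[0.342020, 0.939693], [-0.939693, 0.342020]] × [-10, -6]ᵀ ≈ [-9.0584, 7.3448]ᵀ
Result: (-9.0584, 7.3448)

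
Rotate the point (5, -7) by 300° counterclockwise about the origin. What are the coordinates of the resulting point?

Rotation matrix for 300°: [[cos 300°, -sin 300°], [sin 300°, cos 300°]] ≈ [[0.500000, 0.866025], [-0.866025, 0.500000]]
[[0.500000, 0.866025], [-0.866025, 0.500000]] × [5, -7]ᵀ ≈ [-3.5622, -7.8301]ᵀ
Result: (-3.5622, -7.8301)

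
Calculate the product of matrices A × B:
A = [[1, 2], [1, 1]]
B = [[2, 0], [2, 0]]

Matrix multiplication:
C[0][0] = 1×2 + 2×2 = 6
C[0][1] = 1×0 + 2×0 = 0
C[1][0] = 1×2 + 1×2 = 4
C[1][1] = 1×0 + 1×0 = 0
Result: [[6, 0], [4, 0]]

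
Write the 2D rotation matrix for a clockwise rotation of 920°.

Rotation matrix formula: [[cos θ, -sin θ], [sin θ, cos θ]]
A clockwise rotation by 920° is equivalent to a counterclockwise rotation by -920°.
For θ = -920°:
cos(-920°) = -0.9397
sin(-920°) = 0.3420
Result: [[-0.9397, -0.3420], [0.3420, -0.9397]]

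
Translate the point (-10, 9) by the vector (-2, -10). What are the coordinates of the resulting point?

Translation by (-2, -10) (homogeneous matrix [[1, 0, -2], [0, 1, -10], [0, 0, 1]]):
x' = -10 + -2 = -12
y' = 9 + -10 = -1
Result: (-12, -1)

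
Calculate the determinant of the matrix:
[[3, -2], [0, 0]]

For a 2×2 matrix [[a, b], [c, d]], det = ad - bc
det = (3)(0) - (-2)(0) = 0 - 0 = 0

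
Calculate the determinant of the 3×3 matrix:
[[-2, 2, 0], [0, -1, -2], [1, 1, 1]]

Expansion along first row:
det = -2·det([[-1,-2],[1,1]]) - 2·det([[0,-2],[1,1]]) + 0·det([[0,-1],[1,1]])
    = -2·(-1·1 - -2·1) - 2·(0·1 - -2·1) + 0·(0·1 - -1·1)
    = -2·1 - 2·2 + 0·1
    = -2 + -4 + 0 = -6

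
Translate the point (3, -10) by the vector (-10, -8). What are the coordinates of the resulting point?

Translation by (-10, -8) (homogeneous matrix [[1, 0, -10], [0, 1, -8], [0, 0, 1]]):
x' = 3 + -10 = -7
y' = -10 + -8 = -18
Result: (-7, -18)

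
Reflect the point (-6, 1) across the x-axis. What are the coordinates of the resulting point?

Reflection across x-axis: (-6, 1) → (-6, -1)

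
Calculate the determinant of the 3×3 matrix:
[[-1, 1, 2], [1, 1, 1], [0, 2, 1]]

Expansion along first row:
det = -1·det([[1,1],[2,1]]) - 1·det([[1,1],[0,1]]) + 2·det([[1,1],[0,2]])
    = -1·(1·1 - 1·2) - 1·(1·1 - 1·0) + 2·(1·2 - 1·0)
    = -1·-1 - 1·1 + 2·2
    = 1 + -1 + 4 = 4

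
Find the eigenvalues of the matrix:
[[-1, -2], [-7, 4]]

Characteristic equation: det(A - λI) = 0
λ² - (trace)λ + (det) = 0
trace = -1 + 4 = 3, det = (-1)(4) - (-2)(-7) = -18
λ² - (3)λ + (-18) = 0
λ = (3 ± √((3)² - 4·(-18))) / 2 = (3 ± √81) / 2
Solving: λ = -3, 6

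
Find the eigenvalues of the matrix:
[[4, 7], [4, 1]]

Characteristic equation: det(A - λI) = 0
λ² - (trace)λ + (det) = 0
trace = 4 + 1 = 5, det = (4)(1) - (7)(4) = -24
λ² - (5)λ + (-24) = 0
λ = (5 ± √((5)² - 4·(-24))) / 2 = (5 ± √121) / 2
Solving: λ = -3, 8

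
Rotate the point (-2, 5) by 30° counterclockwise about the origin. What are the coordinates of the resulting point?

Rotation matrix for 30°: [[cos 30°, -sin 30°], [sin 30°, cos 30°]] ≈ [[0.866025, -0.500000], [0.500000, 0.866025]]
[[0.866025, -0.500000], [0.500000, 0.866025]] × [-2, 5]ᵀ ≈ [-4.2321, 3.3301]ᵀ
Result: (-4.2321, 3.3301)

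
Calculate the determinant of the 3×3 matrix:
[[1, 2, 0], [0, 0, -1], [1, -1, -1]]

Expansion along first row:
det = 1·det([[0,-1],[-1,-1]]) - 2·det([[0,-1],[1,-1]]) + 0·det([[0,0],[1,-1]])
    = 1·(0·-1 - -1·-1) - 2·(0·-1 - -1·1) + 0·(0·-1 - 0·1)
    = 1·-1 - 2·1 + 0·0
    = -1 + -2 + 0 = -3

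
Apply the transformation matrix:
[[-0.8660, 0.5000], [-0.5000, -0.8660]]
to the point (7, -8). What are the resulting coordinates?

Matrix multiplication:
[[-0.8660, 0.5000], [-0.5000, -0.8660]] × [7, -8]ᵀ
= [(-0.8660)(7) + (0.5000)(-8), (-0.5000)(7) + (-0.8660)(-8)]ᵀ
= [-10.0620, 3.4280]ᵀ
Result: (-10.0620, 3.4280)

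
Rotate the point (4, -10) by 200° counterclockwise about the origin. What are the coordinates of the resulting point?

Rotation matrix for 200°: [[cos 200°, -sin 200°], [sin 200°, cos 200°]] ≈ [[-0.939693, 0.342020], [-0.342020, -0.939693]]
[[-0.939693, 0.342020], [-0.342020, -0.939693]] × [4, -10]ᵀ ≈ [-7.1790, 8.0288]ᵀ
Result: (-7.1790, 8.0288)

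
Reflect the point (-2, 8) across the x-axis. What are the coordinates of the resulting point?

Reflection across x-axis: (-2, 8) → (-2, -8)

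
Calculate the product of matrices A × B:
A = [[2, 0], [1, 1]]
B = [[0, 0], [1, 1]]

Matrix multiplication:
C[0][0] = 2×0 + 0×1 = 0
C[0][1] = 2×0 + 0×1 = 0
C[1][0] = 1×0 + 1×1 = 1
C[1][1] = 1×0 + 1×1 = 1
Result: [[0, 0], [1, 1]]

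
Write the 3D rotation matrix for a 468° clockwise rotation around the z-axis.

Rotation matrix for clockwise 468° around z-axis:
A clockwise rotation by 468° is a counterclockwise rotation by -468°.
cos(-468°) = -0.3090, sin(-468°) = -0.9511
Result: [[-0.3090, 0.9511, 0], [-0.9511, -0.3090, 0], [0, 0, 1]]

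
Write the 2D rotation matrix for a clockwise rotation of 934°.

Rotation matrix formula: [[cos θ, -sin θ], [sin θ, cos θ]]
A clockwise rotation by 934° is equivalent to a counterclockwise rotation by -934°.
For θ = -934°:
cos(-934°) = -0.8290
sin(-934°) = 0.5592
Result: [[-0.8290, -0.5592], [0.5592, -0.8290]]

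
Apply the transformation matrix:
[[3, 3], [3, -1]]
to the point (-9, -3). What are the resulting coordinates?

Matrix multiplication:
[[3, 3], [3, -1]] × [-9, -3]ᵀ
= [(3)(-9) + (3)(-3), (3)(-9) + (-1)(-3)]ᵀ
= [-36, -24]ᵀ
Result: (-36, -24)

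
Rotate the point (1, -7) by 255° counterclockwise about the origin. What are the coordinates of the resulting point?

Rotation matrix for 255°: [[cos 255°, -sin 255°], [sin 255°, cos 255°]] ≈ [[-0.258819, 0.965926], [-0.965926, -0.258819]]
[[-0.258819, 0.965926], [-0.965926, -0.258819]] × [1, -7]ᵀ ≈ [-7.0203, 0.8458]ᵀ
Result: (-7.0203, 0.8458)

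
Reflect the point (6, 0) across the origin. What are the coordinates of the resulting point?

Reflection across origin: (6, 0) → (-6, 0)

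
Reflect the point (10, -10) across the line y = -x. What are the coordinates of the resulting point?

Reflection across line y = -x: (10, -10) → (10, -10)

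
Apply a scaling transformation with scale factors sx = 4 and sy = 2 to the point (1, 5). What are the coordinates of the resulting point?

Scaling matrix:
[[4, 0], [0, 2]]
Result: (1 × 4, 5 × 2) = (4, 10)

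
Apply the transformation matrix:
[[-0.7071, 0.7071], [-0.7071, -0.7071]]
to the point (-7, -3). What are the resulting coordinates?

Matrix multiplication:
[[-0.7071, 0.7071], [-0.7071, -0.7071]] × [-7, -3]ᵀ
= [(-0.7071)(-7) + (0.7071)(-3), (-0.7071)(-7) + (-0.7071)(-3)]ᵀ
= [2.8284, 7.0710]ᵀ
Result: (2.8284, 7.0710)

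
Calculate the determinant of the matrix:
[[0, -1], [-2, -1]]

For a 2×2 matrix [[a, b], [c, d]], det = ad - bc
det = (0)(-1) - (-1)(-2) = 0 - 2 = -2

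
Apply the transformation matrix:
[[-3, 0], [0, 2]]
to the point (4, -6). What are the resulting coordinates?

Matrix multiplication:
[[-3, 0], [0, 2]] × [4, -6]ᵀ
= [(-3)(4) + (0)(-6), (0)(4) + (2)(-6)]ᵀ
= [-12, -12]ᵀ
Result: (-12, -12)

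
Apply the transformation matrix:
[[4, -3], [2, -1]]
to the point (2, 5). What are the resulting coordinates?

Matrix multiplication:
[[4, -3], [2, -1]] × [2, 5]ᵀ
= [(4)(2) + (-3)(5), (2)(2) + (-1)(5)]ᵀ
= [-7, -1]ᵀ
Result: (-7, -1)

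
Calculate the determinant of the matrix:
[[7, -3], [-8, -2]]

For a 2×2 matrix [[a, b], [c, d]], det = ad - bc
det = (7)(-2) - (-3)(-8) = -14 - 24 = -38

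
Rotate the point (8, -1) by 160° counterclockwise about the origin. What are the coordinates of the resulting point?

Rotation matrix for 160°: [[cos 160°, -sin 160°], [sin 160°, cos 160°]] ≈ [[-0.939693, -0.342020], [0.342020, -0.939693]]
[[-0.939693, -0.342020], [0.342020, -0.939693]] × [8, -1]ᵀ ≈ [-7.1755, 3.6759]ᵀ
Result: (-7.1755, 3.6759)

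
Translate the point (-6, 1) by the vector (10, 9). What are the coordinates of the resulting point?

Translation by (10, 9) (homogeneous matrix [[1, 0, 10], [0, 1, 9], [0, 0, 1]]):
x' = -6 + 10 = 4
y' = 1 + 9 = 10
Result: (4, 10)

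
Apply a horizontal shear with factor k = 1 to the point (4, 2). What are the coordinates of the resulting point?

Shear matrix for horizontal shear with factor k = 1:
[[1, 1], [0, 1]]
Result: (4, 2) → (6, 2)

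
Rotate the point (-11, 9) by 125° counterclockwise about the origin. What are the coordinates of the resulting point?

Rotation matrix for 125°: [[cos 125°, -sin 125°], [sin 125°, cos 125°]] ≈ [[-0.573576, -0.819152], [0.819152, -0.573576]]
[[-0.573576, -0.819152], [0.819152, -0.573576]] × [-11, 9]ᵀ ≈ [-1.0630, -14.1729]ᵀ
Result: (-1.0630, -14.1729)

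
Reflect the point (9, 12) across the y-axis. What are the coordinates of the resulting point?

Reflection across y-axis: (9, 12) → (-9, 12)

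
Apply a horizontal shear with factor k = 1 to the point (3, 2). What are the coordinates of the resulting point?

Shear matrix for horizontal shear with factor k = 1:
[[1, 1], [0, 1]]
Result: (3, 2) → (5, 2)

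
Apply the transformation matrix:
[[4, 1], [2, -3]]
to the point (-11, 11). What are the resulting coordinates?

Matrix multiplication:
[[4, 1], [2, -3]] × [-11, 11]ᵀ
= [(4)(-11) + (1)(11), (2)(-11) + (-3)(11)]ᵀ
= [-33, -55]ᵀ
Result: (-33, -55)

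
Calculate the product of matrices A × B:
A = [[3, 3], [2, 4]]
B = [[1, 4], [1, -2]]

Matrix multiplication:
C[0][0] = 3×1 + 3×1 = 6
C[0][1] = 3×4 + 3×-2 = 6
C[1][0] = 2×1 + 4×1 = 6
C[1][1] = 2×4 + 4×-2 = 0
Result: [[6, 6], [6, 0]]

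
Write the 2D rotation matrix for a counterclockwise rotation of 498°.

Rotation matrix formula: [[cos θ, -sin θ], [sin θ, cos θ]]
For θ = 498°:
cos(498°) = -0.7431
sin(498°) = 0.6691
Result: [[-0.7431, -0.6691], [0.6691, -0.7431]]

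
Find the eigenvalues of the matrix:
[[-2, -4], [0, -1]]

Characteristic equation: det(A - λI) = 0
λ² - (trace)λ + (det) = 0
trace = -2 + -1 = -3, det = (-2)(-1) - (-4)(0) = 2
λ² - (-3)λ + (2) = 0
λ = (-3 ± √((-3)² - 4·(2))) / 2 = (-3 ± √1) / 2
Solving: λ = -2, -1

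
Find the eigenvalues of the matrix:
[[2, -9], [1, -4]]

Characteristic equation: det(A - λI) = 0
λ² - (trace)λ + (det) = 0
trace = 2 + -4 = -2, det = (2)(-4) - (-9)(1) = 1
λ² - (-2)λ + (1) = 0
λ = (-2 ± √((-2)² - 4·(1))) / 2 = (-2 ± √0) / 2
Solving: λ = -1, -1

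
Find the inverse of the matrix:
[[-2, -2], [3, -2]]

For [[a,b],[c,d]], inverse = (1/det)·[[d,-b],[-c,a]]
det = (-2)(-2) - (-2)(3) = 4 - -6 = 10
Inverse = (1/10)·[[-2, 2], [-3, -2]]
= [[-1/5, 1/5], [-3/10, -1/5]]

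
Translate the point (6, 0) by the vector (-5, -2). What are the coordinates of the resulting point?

Translation by (-5, -2) (homogeneous matrix [[1, 0, -5], [0, 1, -2], [0, 0, 1]]):
x' = 6 + -5 = 1
y' = 0 + -2 = -2
Result: (1, -2)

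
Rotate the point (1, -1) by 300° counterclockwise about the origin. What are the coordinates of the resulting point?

Rotation matrix for 300°: [[cos 300°, -sin 300°], [sin 300°, cos 300°]] ≈ [[0.500000, 0.866025], [-0.866025, 0.500000]]
[[0.500000, 0.866025], [-0.866025, 0.500000]] × [1, -1]ᵀ ≈ [-0.3660, -1.3660]ᵀ
Result: (-0.3660, -1.3660)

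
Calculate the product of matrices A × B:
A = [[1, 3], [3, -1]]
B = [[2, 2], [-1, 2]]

Matrix multiplication:
C[0][0] = 1×2 + 3×-1 = -1
C[0][1] = 1×2 + 3×2 = 8
C[1][0] = 3×2 + -1×-1 = 7
C[1][1] = 3×2 + -1×2 = 4
Result: [[-1, 8], [7, 4]]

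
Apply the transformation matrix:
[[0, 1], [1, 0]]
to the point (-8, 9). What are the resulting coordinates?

Matrix multiplication:
[[0, 1], [1, 0]] × [-8, 9]ᵀ
= [(0)(-8) + (1)(9), (1)(-8) + (0)(9)]ᵀ
= [9, -8]ᵀ
Result: (9, -8)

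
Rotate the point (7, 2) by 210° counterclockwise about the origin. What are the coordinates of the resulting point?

Rotation matrix for 210°: [[cos 210°, -sin 210°], [sin 210°, cos 210°]] ≈ [[-0.866025, 0.500000], [-0.500000, -0.866025]]
[[-0.866025, 0.500000], [-0.500000, -0.866025]] × [7, 2]ᵀ ≈ [-5.0622, -5.2321]ᵀ
Result: (-5.0622, -5.2321)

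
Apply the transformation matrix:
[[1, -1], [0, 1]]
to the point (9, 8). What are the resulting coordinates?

Matrix multiplication:
[[1, -1], [0, 1]] × [9, 8]ᵀ
= [(1)(9) + (-1)(8), (0)(9) + (1)(8)]ᵀ
= [1, 8]ᵀ
Result: (1, 8)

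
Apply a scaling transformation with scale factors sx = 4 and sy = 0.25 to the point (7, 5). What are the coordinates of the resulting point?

Scaling matrix:
[[4, 0], [0, 0.25]]
Result: (7 × 4, 5 × 0.25) = (28, 1.25)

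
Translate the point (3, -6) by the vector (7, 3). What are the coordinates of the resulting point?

Translation by (7, 3) (homogeneous matrix [[1, 0, 7], [0, 1, 3], [0, 0, 1]]):
x' = 3 + 7 = 10
y' = -6 + 3 = -3
Result: (10, -3)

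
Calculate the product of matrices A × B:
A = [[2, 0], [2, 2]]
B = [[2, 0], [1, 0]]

Matrix multiplication:
C[0][0] = 2×2 + 0×1 = 4
C[0][1] = 2×0 + 0×0 = 0
C[1][0] = 2×2 + 2×1 = 6
C[1][1] = 2×0 + 2×0 = 0
Result: [[4, 0], [6, 0]]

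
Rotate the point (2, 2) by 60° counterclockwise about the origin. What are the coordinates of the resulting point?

Rotation matrix for 60°: [[cos 60°, -sin 60°], [sin 60°, cos 60°]] ≈ [[0.500000, -0.866025], [0.866025, 0.500000]]
[[0.500000, -0.866025], [0.866025, 0.500000]] × [2, 2]ᵀ ≈ [-0.7321, 2.7321]ᵀ
Result: (-0.7321, 2.7321)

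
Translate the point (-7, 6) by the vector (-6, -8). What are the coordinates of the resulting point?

Translation by (-6, -8) (homogeneous matrix [[1, 0, -6], [0, 1, -8], [0, 0, 1]]):
x' = -7 + -6 = -13
y' = 6 + -8 = -2
Result: (-13, -2)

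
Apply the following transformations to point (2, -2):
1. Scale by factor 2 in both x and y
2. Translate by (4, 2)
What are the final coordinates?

Step 1: Scale (2, -2) by 2 → (4, -4)
Step 2: Translate by (4, 2) → (8, -2)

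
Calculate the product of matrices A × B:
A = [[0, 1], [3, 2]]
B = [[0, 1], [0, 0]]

Matrix multiplication:
C[0][0] = 0×0 + 1×0 = 0
C[0][1] = 0×1 + 1×0 = 0
C[1][0] = 3×0 + 2×0 = 0
C[1][1] = 3×1 + 2×0 = 3
Result: [[0, 0], [0, 3]]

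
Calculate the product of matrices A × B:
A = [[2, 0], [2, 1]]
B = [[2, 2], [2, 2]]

Matrix multiplication:
C[0][0] = 2×2 + 0×2 = 4
C[0][1] = 2×2 + 0×2 = 4
C[1][0] = 2×2 + 1×2 = 6
C[1][1] = 2×2 + 1×2 = 6
Result: [[4, 4], [6, 6]]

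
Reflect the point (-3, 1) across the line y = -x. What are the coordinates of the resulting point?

Reflection across line y = -x: (-3, 1) → (-1, 3)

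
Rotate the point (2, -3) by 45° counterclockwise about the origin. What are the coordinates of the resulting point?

Rotation matrix for 45°: [[cos 45°, -sin 45°], [sin 45°, cos 45°]] ≈ [[0.707107, -0.707107], [0.707107, 0.707107]]
[[0.707107, -0.707107], [0.707107, 0.707107]] × [2, -3]ᵀ ≈ [3.5355, -0.7071]ᵀ
Result: (3.5355, -0.7071)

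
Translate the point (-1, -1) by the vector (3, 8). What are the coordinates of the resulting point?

Translation by (3, 8) (homogeneous matrix [[1, 0, 3], [0, 1, 8], [0, 0, 1]]):
x' = -1 + 3 = 2
y' = -1 + 8 = 7
Result: (2, 7)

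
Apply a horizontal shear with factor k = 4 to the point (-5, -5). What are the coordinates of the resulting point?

Shear matrix for horizontal shear with factor k = 4:
[[1, 4], [0, 1]]
Result: (-5, -5) → (-25, -5)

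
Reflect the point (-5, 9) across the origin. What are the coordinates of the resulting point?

Reflection across origin: (-5, 9) → (5, -9)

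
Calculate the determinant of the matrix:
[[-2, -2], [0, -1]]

For a 2×2 matrix [[a, b], [c, d]], det = ad - bc
det = (-2)(-1) - (-2)(0) = 2 - 0 = 2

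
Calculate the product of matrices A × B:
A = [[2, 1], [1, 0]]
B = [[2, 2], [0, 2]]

Matrix multiplication:
C[0][0] = 2×2 + 1×0 = 4
C[0][1] = 2×2 + 1×2 = 6
C[1][0] = 1×2 + 0×0 = 2
C[1][1] = 1×2 + 0×2 = 2
Result: [[4, 6], [2, 2]]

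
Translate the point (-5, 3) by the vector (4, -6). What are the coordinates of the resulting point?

Translation by (4, -6) (homogeneous matrix [[1, 0, 4], [0, 1, -6], [0, 0, 1]]):
x' = -5 + 4 = -1
y' = 3 + -6 = -3
Result: (-1, -3)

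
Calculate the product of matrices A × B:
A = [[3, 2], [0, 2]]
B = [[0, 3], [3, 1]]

Matrix multiplication:
C[0][0] = 3×0 + 2×3 = 6
C[0][1] = 3×3 + 2×1 = 11
C[1][0] = 0×0 + 2×3 = 6
C[1][1] = 0×3 + 2×1 = 2
Result: [[6, 11], [6, 2]]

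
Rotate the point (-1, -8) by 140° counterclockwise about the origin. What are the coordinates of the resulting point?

Rotation matrix for 140°: [[cos 140°, -sin 140°], [sin 140°, cos 140°]] ≈ [[-0.766044, -0.642788], [0.642788, -0.766044]]
[[-0.766044, -0.642788], [0.642788, -0.766044]] × [-1, -8]ᵀ ≈ [5.9083, 5.4856]ᵀ
Result: (5.9083, 5.4856)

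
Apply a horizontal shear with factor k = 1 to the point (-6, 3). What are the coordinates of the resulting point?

Shear matrix for horizontal shear with factor k = 1:
[[1, 1], [0, 1]]
Result: (-6, 3) → (-3, 3)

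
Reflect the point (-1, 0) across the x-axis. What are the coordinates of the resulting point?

Reflection across x-axis: (-1, 0) → (-1, 0)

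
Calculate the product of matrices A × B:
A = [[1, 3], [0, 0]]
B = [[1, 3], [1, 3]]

Matrix multiplication:
C[0][0] = 1×1 + 3×1 = 4
C[0][1] = 1×3 + 3×3 = 12
C[1][0] = 0×1 + 0×1 = 0
C[1][1] = 0×3 + 0×3 = 0
Result: [[4, 12], [0, 0]]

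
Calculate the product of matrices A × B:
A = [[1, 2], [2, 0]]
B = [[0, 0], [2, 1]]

Matrix multiplication:
C[0][0] = 1×0 + 2×2 = 4
C[0][1] = 1×0 + 2×1 = 2
C[1][0] = 2×0 + 0×2 = 0
C[1][1] = 2×0 + 0×1 = 0
Result: [[4, 2], [0, 0]]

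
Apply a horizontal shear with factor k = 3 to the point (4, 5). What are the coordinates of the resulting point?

Shear matrix for horizontal shear with factor k = 3:
[[1, 3], [0, 1]]
Result: (4, 5) → (19, 5)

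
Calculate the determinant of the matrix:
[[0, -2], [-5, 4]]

For a 2×2 matrix [[a, b], [c, d]], det = ad - bc
det = (0)(4) - (-2)(-5) = 0 - 10 = -10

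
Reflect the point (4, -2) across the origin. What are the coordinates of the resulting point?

Reflection across origin: (4, -2) → (-4, 2)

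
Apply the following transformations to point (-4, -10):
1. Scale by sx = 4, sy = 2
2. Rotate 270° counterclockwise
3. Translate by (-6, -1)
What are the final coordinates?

Step 1: Scale → (-16, -20)
Step 2: Rotate 270° → (-20, 16)
Step 3: Translate → (-26, 15)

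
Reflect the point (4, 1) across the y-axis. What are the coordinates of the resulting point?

Reflection across y-axis: (4, 1) → (-4, 1)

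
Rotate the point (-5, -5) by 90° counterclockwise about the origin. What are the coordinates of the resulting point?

Rotation matrix for 90°: [[cos 90°, -sin 90°], [sin 90°, cos 90°]] = [[0, -1], [1, 0]]
[[0, -1], [1, 0]] × [-5, -5]ᵀ = [5, -5]ᵀ
Result: (5, -5)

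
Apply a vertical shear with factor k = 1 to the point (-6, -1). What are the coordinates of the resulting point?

Shear matrix for vertical shear with factor k = 1:
[[1, 0], [1, 1]]
Result: (-6, -1) → (-6, -7)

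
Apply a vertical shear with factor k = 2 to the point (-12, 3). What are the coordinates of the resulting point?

Shear matrix for vertical shear with factor k = 2:
[[1, 0], [2, 1]]
Result: (-12, 3) → (-12, -21)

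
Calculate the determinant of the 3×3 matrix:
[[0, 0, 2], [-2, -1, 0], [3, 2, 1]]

Expansion along first row:
det = 0·det([[-1,0],[2,1]]) - 0·det([[-2,0],[3,1]]) + 2·det([[-2,-1],[3,2]])
    = 0·(-1·1 - 0·2) - 0·(-2·1 - 0·3) + 2·(-2·2 - -1·3)
    = 0·-1 - 0·-2 + 2·-1
    = 0 + 0 + -2 = -2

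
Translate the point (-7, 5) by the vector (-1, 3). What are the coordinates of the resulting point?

Translation by (-1, 3) (homogeneous matrix [[1, 0, -1], [0, 1, 3], [0, 0, 1]]):
x' = -7 + -1 = -8
y' = 5 + 3 = 8
Result: (-8, 8)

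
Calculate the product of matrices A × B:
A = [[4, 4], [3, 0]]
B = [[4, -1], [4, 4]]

Matrix multiplication:
C[0][0] = 4×4 + 4×4 = 32
C[0][1] = 4×-1 + 4×4 = 12
C[1][0] = 3×4 + 0×4 = 12
C[1][1] = 3×-1 + 0×4 = -3
Result: [[32, 12], [12, -3]]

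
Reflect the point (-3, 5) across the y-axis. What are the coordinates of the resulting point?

Reflection across y-axis: (-3, 5) → (3, 5)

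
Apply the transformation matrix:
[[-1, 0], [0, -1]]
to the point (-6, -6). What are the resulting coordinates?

Matrix multiplication:
[[-1, 0], [0, -1]] × [-6, -6]ᵀ
= [(-1)(-6) + (0)(-6), (0)(-6) + (-1)(-6)]ᵀ
= [6, 6]ᵀ
Result: (6, 6)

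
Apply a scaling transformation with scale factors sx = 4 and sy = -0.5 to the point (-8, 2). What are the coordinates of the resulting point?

Scaling matrix:
[[4, 0], [0, -0.50]]
Result: (-8 × 4, 2 × -0.5) = (-32, -1)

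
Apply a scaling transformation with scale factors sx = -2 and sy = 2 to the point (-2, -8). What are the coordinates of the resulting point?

Scaling matrix:
[[-2, 0], [0, 2]]
Result: (-2 × -2, -8 × 2) = (4, -16)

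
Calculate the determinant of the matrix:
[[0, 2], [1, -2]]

For a 2×2 matrix [[a, b], [c, d]], det = ad - bc
det = (0)(-2) - (2)(1) = 0 - 2 = -2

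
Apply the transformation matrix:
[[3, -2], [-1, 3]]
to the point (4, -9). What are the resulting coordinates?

Matrix multiplication:
[[3, -2], [-1, 3]] × [4, -9]ᵀ
= [(3)(4) + (-2)(-9), (-1)(4) + (3)(-9)]ᵀ
= [30, -31]ᵀ
Result: (30, -31)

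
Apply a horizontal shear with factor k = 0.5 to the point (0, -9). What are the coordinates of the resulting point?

Shear matrix for horizontal shear with factor k = 0.5:
[[1, 0.50], [0, 1]]
Result: (0, -9) → (-4.5, -9)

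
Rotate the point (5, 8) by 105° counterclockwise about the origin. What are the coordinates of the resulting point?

Rotation matrix for 105°: [[cos 105°, -sin 105°], [sin 105°, cos 105°]] ≈ [[-0.258819, -0.965926], [0.965926, -0.258819]]
[[-0.258819, -0.965926], [0.965926, -0.258819]] × [5, 8]ᵀ ≈ [-9.0215, 2.7591]ᵀ
Result: (-9.0215, 2.7591)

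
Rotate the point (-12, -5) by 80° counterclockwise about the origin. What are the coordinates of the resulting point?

Rotation matrix for 80°: [[cos 80°, -sin 80°], [sin 80°, cos 80°]] ≈ [[0.173648, -0.984808], [0.984808, 0.173648]]
[[0.173648, -0.984808], [0.984808, 0.173648]] × [-12, -5]ᵀ ≈ [2.8403, -12.6859]ᵀ
Result: (2.8403, -12.6859)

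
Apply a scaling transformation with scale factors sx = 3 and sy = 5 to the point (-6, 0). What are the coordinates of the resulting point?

Scaling matrix:
[[3, 0], [0, 5]]
Result: (-6 × 3, 0 × 5) = (-18, 0)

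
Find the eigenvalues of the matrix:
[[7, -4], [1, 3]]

Characteristic equation: det(A - λI) = 0
λ² - (trace)λ + (det) = 0
trace = 7 + 3 = 10, det = (7)(3) - (-4)(1) = 25
λ² - (10)λ + (25) = 0
λ = (10 ± √((10)² - 4·(25))) / 2 = (10 ± √0) / 2
Solving: λ = 5, 5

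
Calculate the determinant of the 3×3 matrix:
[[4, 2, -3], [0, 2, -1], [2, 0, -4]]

Expansion along first row:
det = 4·det([[2,-1],[0,-4]]) - 2·det([[0,-1],[2,-4]]) + -3·det([[0,2],[2,0]])
    = 4·(2·-4 - -1·0) - 2·(0·-4 - -1·2) + -3·(0·0 - 2·2)
    = 4·-8 - 2·2 + -3·-4
    = -32 + -4 + 12 = -24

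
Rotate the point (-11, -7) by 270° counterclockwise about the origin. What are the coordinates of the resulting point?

Rotation matrix for 270°: [[cos 270°, -sin 270°], [sin 270°, cos 270°]] = [[0, 1], [-1, 0]]
[[0, 1], [-1, 0]] × [-11, -7]ᵀ = [-7, 11]ᵀ
Result: (-7, 11)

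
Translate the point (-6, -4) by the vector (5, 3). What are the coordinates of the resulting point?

Translation by (5, 3) (homogeneous matrix [[1, 0, 5], [0, 1, 3], [0, 0, 1]]):
x' = -6 + 5 = -1
y' = -4 + 3 = -1
Result: (-1, -1)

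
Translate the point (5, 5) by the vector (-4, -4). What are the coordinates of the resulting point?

Translation by (-4, -4) (homogeneous matrix [[1, 0, -4], [0, 1, -4], [0, 0, 1]]):
x' = 5 + -4 = 1
y' = 5 + -4 = 1
Result: (1, 1)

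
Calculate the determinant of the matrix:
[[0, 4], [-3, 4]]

For a 2×2 matrix [[a, b], [c, d]], det = ad - bc
det = (0)(4) - (4)(-3) = 0 - -12 = 12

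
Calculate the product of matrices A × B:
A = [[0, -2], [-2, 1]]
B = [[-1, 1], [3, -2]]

Matrix multiplication:
C[0][0] = 0×-1 + -2×3 = -6
C[0][1] = 0×1 + -2×-2 = 4
C[1][0] = -2×-1 + 1×3 = 5
C[1][1] = -2×1 + 1×-2 = -4
Result: [[-6, 4], [5, -4]]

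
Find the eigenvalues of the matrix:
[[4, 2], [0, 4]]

Characteristic equation: det(A - λI) = 0
λ² - (trace)λ + (det) = 0
trace = 4 + 4 = 8, det = (4)(4) - (2)(0) = 16
λ² - (8)λ + (16) = 0
λ = (8 ± √((8)² - 4·(16))) / 2 = (8 ± √0) / 2
Solving: λ = 4, 4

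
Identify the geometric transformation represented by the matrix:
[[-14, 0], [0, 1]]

This matrix represents: non-uniform scaling by sx = -14, sy = 1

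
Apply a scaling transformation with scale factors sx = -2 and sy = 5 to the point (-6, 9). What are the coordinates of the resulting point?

Scaling matrix:
[[-2, 0], [0, 5]]
Result: (-6 × -2, 9 × 5) = (12, 45)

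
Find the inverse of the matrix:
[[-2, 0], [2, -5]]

For [[a,b],[c,d]], inverse = (1/det)·[[d,-b],[-c,a]]
det = (-2)(-5) - (0)(2) = 10 - 0 = 10
Inverse = (1/10)·[[-5, 0], [-2, -2]]
= [[-1/2, 0], [-1/5, -1/5]]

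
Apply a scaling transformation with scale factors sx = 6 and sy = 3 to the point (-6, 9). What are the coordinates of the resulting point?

Scaling matrix:
[[6, 0], [0, 3]]
Result: (-6 × 6, 9 × 3) = (-36, 27)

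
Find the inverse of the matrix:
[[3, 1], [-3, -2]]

For [[a,b],[c,d]], inverse = (1/det)·[[d,-b],[-c,a]]
det = (3)(-2) - (1)(-3) = -6 - -3 = -3
Inverse = (1/-3)·[[-2, -1], [3, 3]]
= [[2/3, 1/3], [-1, -1]]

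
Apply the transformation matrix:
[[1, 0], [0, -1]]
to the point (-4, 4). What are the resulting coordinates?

Matrix multiplication:
[[1, 0], [0, -1]] × [-4, 4]ᵀ
= [(1)(-4) + (0)(4), (0)(-4) + (-1)(4)]ᵀ
= [-4, -4]ᵀ
Result: (-4, -4)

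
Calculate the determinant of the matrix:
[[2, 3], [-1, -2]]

For a 2×2 matrix [[a, b], [c, d]], det = ad - bc
det = (2)(-2) - (3)(-1) = -4 - -3 = -1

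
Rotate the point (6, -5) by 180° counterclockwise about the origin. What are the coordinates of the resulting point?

Rotation matrix for 180°: [[cos 180°, -sin 180°], [sin 180°, cos 180°]] = [[-1, 0], [0, -1]]
[[-1, 0], [0, -1]] × [6, -5]ᵀ = [-6, 5]ᵀ
Result: (-6, 5)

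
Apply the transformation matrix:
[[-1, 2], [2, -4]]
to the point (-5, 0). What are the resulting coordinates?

Matrix multiplication:
[[-1, 2], [2, -4]] × [-5, 0]ᵀ
= [(-1)(-5) + (2)(0), (2)(-5) + (-4)(0)]ᵀ
= [5, -10]ᵀ
Result: (5, -10)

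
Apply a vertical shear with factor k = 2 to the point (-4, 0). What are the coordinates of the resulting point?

Shear matrix for vertical shear with factor k = 2:
[[1, 0], [2, 1]]
Result: (-4, 0) → (-4, -8)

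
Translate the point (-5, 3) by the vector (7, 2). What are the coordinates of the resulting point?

Translation by (7, 2) (homogeneous matrix [[1, 0, 7], [0, 1, 2], [0, 0, 1]]):
x' = -5 + 7 = 2
y' = 3 + 2 = 5
Result: (2, 5)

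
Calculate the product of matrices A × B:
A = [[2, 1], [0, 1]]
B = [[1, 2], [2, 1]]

Matrix multiplication:
C[0][0] = 2×1 + 1×2 = 4
C[0][1] = 2×2 + 1×1 = 5
C[1][0] = 0×1 + 1×2 = 2
C[1][1] = 0×2 + 1×1 = 1
Result: [[4, 5], [2, 1]]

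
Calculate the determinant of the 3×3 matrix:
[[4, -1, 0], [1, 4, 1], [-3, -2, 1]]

Expansion along first row:
det = 4·det([[4,1],[-2,1]]) - -1·det([[1,1],[-3,1]]) + 0·det([[1,4],[-3,-2]])
    = 4·(4·1 - 1·-2) - -1·(1·1 - 1·-3) + 0·(1·-2 - 4·-3)
    = 4·6 - -1·4 + 0·10
    = 24 + 4 + 0 = 28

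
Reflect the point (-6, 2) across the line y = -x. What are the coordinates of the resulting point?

Reflection across line y = -x: (-6, 2) → (-2, 6)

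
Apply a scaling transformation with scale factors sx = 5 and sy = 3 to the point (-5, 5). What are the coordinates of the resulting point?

Scaling matrix:
[[5, 0], [0, 3]]
Result: (-5 × 5, 5 × 3) = (-25, 15)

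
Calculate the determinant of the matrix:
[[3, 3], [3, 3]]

For a 2×2 matrix [[a, b], [c, d]], det = ad - bc
det = (3)(3) - (3)(3) = 9 - 9 = 0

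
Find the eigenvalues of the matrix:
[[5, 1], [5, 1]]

Characteristic equation: det(A - λI) = 0
λ² - (trace)λ + (det) = 0
trace = 5 + 1 = 6, det = (5)(1) - (1)(5) = 0
λ² - (6)λ + (0) = 0
λ = (6 ± √((6)² - 4·(0))) / 2 = (6 ± √36) / 2
Solving: λ = 0, 6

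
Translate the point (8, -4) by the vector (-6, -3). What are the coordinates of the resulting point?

Translation by (-6, -3) (homogeneous matrix [[1, 0, -6], [0, 1, -3], [0, 0, 1]]):
x' = 8 + -6 = 2
y' = -4 + -3 = -7
Result: (2, -7)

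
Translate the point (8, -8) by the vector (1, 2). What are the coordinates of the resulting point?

Translation by (1, 2) (homogeneous matrix [[1, 0, 1], [0, 1, 2], [0, 0, 1]]):
x' = 8 + 1 = 9
y' = -8 + 2 = -6
Result: (9, -6)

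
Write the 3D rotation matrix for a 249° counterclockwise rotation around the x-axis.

Rotation matrix for counterclockwise 249° around x-axis:
cos(249°) = -0.3584, sin(249°) = -0.9336
Result: [[1, 0, 0], [0, -0.3584, 0.9336], [0, -0.9336, -0.3584]]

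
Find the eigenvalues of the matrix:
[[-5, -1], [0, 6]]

Characteristic equation: det(A - λI) = 0
λ² - (trace)λ + (det) = 0
trace = -5 + 6 = 1, det = (-5)(6) - (-1)(0) = -30
λ² - (1)λ + (-30) = 0
λ = (1 ± √((1)² - 4·(-30))) / 2 = (1 ± √121) / 2
Solving: λ = -5, 6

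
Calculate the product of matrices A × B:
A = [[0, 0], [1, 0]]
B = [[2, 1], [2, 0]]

Matrix multiplication:
C[0][0] = 0×2 + 0×2 = 0
C[0][1] = 0×1 + 0×0 = 0
C[1][0] = 1×2 + 0×2 = 2
C[1][1] = 1×1 + 0×0 = 1
Result: [[0, 0], [2, 1]]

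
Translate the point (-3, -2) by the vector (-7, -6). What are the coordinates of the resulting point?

Translation by (-7, -6) (homogeneous matrix [[1, 0, -7], [0, 1, -6], [0, 0, 1]]):
x' = -3 + -7 = -10
y' = -2 + -6 = -8
Result: (-10, -8)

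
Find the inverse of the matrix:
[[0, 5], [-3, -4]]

For [[a,b],[c,d]], inverse = (1/det)·[[d,-b],[-c,a]]
det = (0)(-4) - (5)(-3) = 0 - -15 = 15
Inverse = (1/15)·[[-4, -5], [3, 0]]
= [[-4/15, -1/3], [1/5, 0]]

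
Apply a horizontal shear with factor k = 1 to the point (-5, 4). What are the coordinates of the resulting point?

Shear matrix for horizontal shear with factor k = 1:
[[1, 1], [0, 1]]
Result: (-5, 4) → (-1, 4)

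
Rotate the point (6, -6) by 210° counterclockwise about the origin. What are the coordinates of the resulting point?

Rotation matrix for 210°: [[cos 210°, -sin 210°], [sin 210°, cos 210°]] ≈ [[-0.866025, 0.500000], [-0.500000, -0.866025]]
[[-0.866025, 0.500000], [-0.500000, -0.866025]] × [6, -6]ᵀ ≈ [-8.1962, 2.1962]ᵀ
Result: (-8.1962, 2.1962)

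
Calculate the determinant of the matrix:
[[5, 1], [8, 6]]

For a 2×2 matrix [[a, b], [c, d]], det = ad - bc
det = (5)(6) - (1)(8) = 30 - 8 = 22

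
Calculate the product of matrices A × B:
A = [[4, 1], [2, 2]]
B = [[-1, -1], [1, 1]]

Matrix multiplication:
C[0][0] = 4×-1 + 1×1 = -3
C[0][1] = 4×-1 + 1×1 = -3
C[1][0] = 2×-1 + 2×1 = 0
C[1][1] = 2×-1 + 2×1 = 0
Result: [[-3, -3], [0, 0]]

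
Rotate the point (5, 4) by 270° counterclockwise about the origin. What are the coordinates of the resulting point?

Rotation matrix for 270°: [[cos 270°, -sin 270°], [sin 270°, cos 270°]] = [[0, 1], [-1, 0]]
[[0, 1], [-1, 0]] × [5, 4]ᵀ = [4, -5]ᵀ
Result: (4, -5)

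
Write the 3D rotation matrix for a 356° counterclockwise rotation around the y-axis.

Rotation matrix for counterclockwise 356° around y-axis:
cos(356°) = 0.9976, sin(356°) = -0.0698
Result: [[0.9976, 0, -0.0698], [0, 1, 0], [0.0698, 0, 0.9976]]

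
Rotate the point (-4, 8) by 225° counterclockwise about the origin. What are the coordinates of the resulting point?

Rotation matrix for 225°: [[cos 225°, -sin 225°], [sin 225°, cos 225°]] ≈ [[-0.707107, 0.707107], [-0.707107, -0.707107]]
[[-0.707107, 0.707107], [-0.707107, -0.707107]] × [-4, 8]ᵀ ≈ [8.4853, -2.8284]ᵀ
Result: (8.4853, -2.8284)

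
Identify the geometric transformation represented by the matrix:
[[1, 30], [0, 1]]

This matrix represents: horizontal shear with factor 30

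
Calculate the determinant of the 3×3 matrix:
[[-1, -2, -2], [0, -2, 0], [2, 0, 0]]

Expansion along first row:
det = -1·det([[-2,0],[0,0]]) - -2·det([[0,0],[2,0]]) + -2·det([[0,-2],[2,0]])
    = -1·(-2·0 - 0·0) - -2·(0·0 - 0·2) + -2·(0·0 - -2·2)
    = -1·0 - -2·0 + -2·4
    = 0 + 0 + -8 = -8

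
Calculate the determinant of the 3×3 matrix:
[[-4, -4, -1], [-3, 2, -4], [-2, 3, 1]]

Expansion along first row:
det = -4·det([[2,-4],[3,1]]) - -4·det([[-3,-4],[-2,1]]) + -1·det([[-3,2],[-2,3]])
    = -4·(2·1 - -4·3) - -4·(-3·1 - -4·-2) + -1·(-3·3 - 2·-2)
    = -4·14 - -4·-11 + -1·-5
    = -56 + -44 + 5 = -95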